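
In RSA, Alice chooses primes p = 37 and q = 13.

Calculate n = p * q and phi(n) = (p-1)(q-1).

Step 1: n = p * q = 37 * 13 = 481.
Step 2: phi(n) = (p-1)(q-1) = 36 * 12 = 432.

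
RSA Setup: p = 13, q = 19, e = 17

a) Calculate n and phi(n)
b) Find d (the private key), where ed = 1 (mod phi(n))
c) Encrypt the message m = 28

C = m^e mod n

Step 1: n = 13 * 19 = 247.
Step 2: phi(n) = (13-1)(19-1) = 12 * 18 = 216.
Step 3: Find d = 17^(-1) mod 216 = 89.
  Verify: 17 * 89 = 1513 = 1 (mod 216).
Step 4: C = 28^17 mod 247 = 188.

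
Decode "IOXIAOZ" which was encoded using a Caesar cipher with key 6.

Step 1: Reverse the shift by subtracting 6 from each letter position.
  I (position 8) -> position (8-6) mod 26 = 2 -> C
  O (position 14) -> position (14-6) mod 26 = 8 -> I
  X (position 23) -> position (23-6) mod 26 = 17 -> R
  I (position 8) -> position (8-6) mod 26 = 2 -> C
  A (position 0) -> position (0-6) mod 26 = 20 -> U
  O (position 14) -> position (14-6) mod 26 = 8 -> I
  Z (position 25) -> position (25-6) mod 26 = 19 -> T
Decrypted message: CIRCUIT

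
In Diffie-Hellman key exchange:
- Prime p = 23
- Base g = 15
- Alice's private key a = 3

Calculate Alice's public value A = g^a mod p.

Step 1: A = g^a mod p = 15^3 mod 23.
  15^1 mod 23 = 15
  15^2 mod 23 = (15 * 15) mod 23 = 18
  15^3 mod 23 = (18 * 15) mod 23 = 17
Result: A = 17.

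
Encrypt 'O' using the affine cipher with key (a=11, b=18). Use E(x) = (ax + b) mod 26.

Step 1: Convert 'O' to number: x = 14.
Step 2: E(14) = (11 * 14 + 18) mod 26 = 172 mod 26 = 16.
Step 3: Convert 16 back to letter: Q.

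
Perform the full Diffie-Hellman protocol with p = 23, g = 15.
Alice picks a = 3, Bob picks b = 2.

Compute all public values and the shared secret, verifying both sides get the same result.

Step 1: A = g^a mod p = 15^3 mod 23 = 17.
Step 2: B = g^b mod p = 15^2 mod 23 = 18.
Step 3: Alice computes s = B^a mod p = 18^3 mod 23 = 13.
Step 4: Bob computes s = A^b mod p = 17^2 mod 23 = 13.
Both sides agree: shared secret = 13.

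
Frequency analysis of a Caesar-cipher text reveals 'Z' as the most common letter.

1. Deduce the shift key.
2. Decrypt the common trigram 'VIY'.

Step 1: In English, 'E' is the most frequent letter (12.7%).
Step 2: The most frequent ciphertext letter is 'Z' (position 25).
Step 3: Shift = (25 - 4) mod 26 = 21.
Step 4: Decrypt 'VIY' by shifting back 21:
  V -> A
  I -> N
  Y -> D
Step 5: 'VIY' decrypts to 'AND'.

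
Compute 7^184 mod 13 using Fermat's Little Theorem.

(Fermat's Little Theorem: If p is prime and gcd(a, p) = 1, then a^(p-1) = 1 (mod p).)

Step 1: Since 13 is prime, by Fermat's Little Theorem: 7^12 = 1 (mod 13).
Step 2: Reduce exponent: 184 mod 12 = 4.
Step 3: So 7^184 = 7^4 (mod 13).
Step 4: 7^4 mod 13 = 9.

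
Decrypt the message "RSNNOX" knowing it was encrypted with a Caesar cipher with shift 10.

Step 1: Reverse the shift by subtracting 10 from each letter position.
  R (position 17) -> position (17-10) mod 26 = 7 -> H
  S (position 18) -> position (18-10) mod 26 = 8 -> I
  N (position 13) -> position (13-10) mod 26 = 3 -> D
  N (position 13) -> position (13-10) mod 26 = 3 -> D
  O (position 14) -> position (14-10) mod 26 = 4 -> E
  X (position 23) -> position (23-10) mod 26 = 13 -> N
Decrypted message: HIDDEN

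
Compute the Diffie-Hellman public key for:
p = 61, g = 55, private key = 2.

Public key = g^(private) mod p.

Step 1: A = g^a mod p = 55^2 mod 61.
  55^1 mod 61 = 55
  55^2 mod 61 = (55 * 55) mod 61 = 36
Result: A = 36.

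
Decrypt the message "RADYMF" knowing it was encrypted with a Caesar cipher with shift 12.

Step 1: Reverse the shift by subtracting 12 from each letter position.
  R (position 17) -> position (17-12) mod 26 = 5 -> F
  A (position 0) -> position (0-12) mod 26 = 14 -> O
  D (position 3) -> position (3-12) mod 26 = 17 -> R
  Y (position 24) -> position (24-12) mod 26 = 12 -> M
  M (position 12) -> position (12-12) mod 26 = 0 -> A
  F (position 5) -> position (5-12) mod 26 = 19 -> T
Decrypted message: FORMAT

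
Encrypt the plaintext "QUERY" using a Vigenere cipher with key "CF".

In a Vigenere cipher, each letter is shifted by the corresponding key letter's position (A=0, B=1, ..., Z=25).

Step 1: Repeat key to match plaintext length:
  Plaintext: QUERY
  Key:       CFCFC
Step 2: Encrypt each letter:
  Q(16) + C(2) = (16+2) mod 26 = 18 = S
  U(20) + F(5) = (20+5) mod 26 = 25 = Z
  E(4) + C(2) = (4+2) mod 26 = 6 = G
  R(17) + F(5) = (17+5) mod 26 = 22 = W
  Y(24) + C(2) = (24+2) mod 26 = 0 = A
Ciphertext: SZGWA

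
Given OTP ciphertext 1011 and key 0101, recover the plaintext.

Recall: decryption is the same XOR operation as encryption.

Step 1: XOR ciphertext with key:
  Ciphertext: 1011
  Key:        0101
  XOR:        1110
Step 2: Plaintext = 1110 = 14 in decimal.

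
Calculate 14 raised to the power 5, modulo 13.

Step 1: Compute 14^5 mod 13 step by step, reducing modulo 13 at each step.
  14^1 mod 13 = 1
  14^2 mod 13 = (1 * 14) mod 13 = 1
  14^3 mod 13 = (1 * 14) mod 13 = 1
  14^4 mod 13 = (1 * 14) mod 13 = 1
  14^5 mod 13 = (1 * 14) mod 13 = 1
Step 2: Result = 1.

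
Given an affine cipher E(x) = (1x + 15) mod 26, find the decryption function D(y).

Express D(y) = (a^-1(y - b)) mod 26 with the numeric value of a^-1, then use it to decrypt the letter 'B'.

Step 1: Find a^-1, the modular inverse of 1 mod 26.
Step 2: We need 1 * a^-1 = 1 (mod 26).
Step 3: 1 * 1 = 1 = 0 * 26 + 1, so a^-1 = 1.
Step 4: D(y) = 1(y - 15) mod 26.
Step 5: Apply to 'B' (y = 1): D(1) = 1 * (1 - 15) mod 26 = 1 * -14 mod 26 = 12 -> 'M'.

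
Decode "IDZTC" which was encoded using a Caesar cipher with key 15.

Step 1: Reverse the shift by subtracting 15 from each letter position.
  I (position 8) -> position (8-15) mod 26 = 19 -> T
  D (position 3) -> position (3-15) mod 26 = 14 -> O
  Z (position 25) -> position (25-15) mod 26 = 10 -> K
  T (position 19) -> position (19-15) mod 26 = 4 -> E
  C (position 2) -> position (2-15) mod 26 = 13 -> N
Decrypted message: TOKEN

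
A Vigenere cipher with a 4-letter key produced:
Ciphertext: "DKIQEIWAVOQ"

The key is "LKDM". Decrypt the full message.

Step 1: Key 'LKDM' has length 4. Extended key: LKDMLKDMLKD
Step 2: Decrypt each position:
  D(3) - L(11) = 18 = S
  K(10) - K(10) = 0 = A
  I(8) - D(3) = 5 = F
  Q(16) - M(12) = 4 = E
  E(4) - L(11) = 19 = T
  I(8) - K(10) = 24 = Y
  W(22) - D(3) = 19 = T
  A(0) - M(12) = 14 = O
  V(21) - L(11) = 10 = K
  O(14) - K(10) = 4 = E
  Q(16) - D(3) = 13 = N
Plaintext: SAFETYTOKEN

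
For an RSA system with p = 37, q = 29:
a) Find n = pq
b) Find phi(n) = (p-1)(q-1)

Step 1: n = p * q = 37 * 29 = 1073.
Step 2: phi(n) = (p-1)(q-1) = 36 * 28 = 1008.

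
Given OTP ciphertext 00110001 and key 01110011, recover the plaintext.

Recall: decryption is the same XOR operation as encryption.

Step 1: XOR ciphertext with key:
  Ciphertext: 00110001
  Key:        01110011
  XOR:        01000010
Step 2: Plaintext = 01000010 = 66 in decimal.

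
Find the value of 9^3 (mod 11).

Step 1: Compute 9^3 mod 11 step by step, reducing modulo 11 at each step.
  9^1 mod 11 = 9
  9^2 mod 11 = (9 * 9) mod 11 = 4
  9^3 mod 11 = (4 * 9) mod 11 = 3
Step 2: Result = 3.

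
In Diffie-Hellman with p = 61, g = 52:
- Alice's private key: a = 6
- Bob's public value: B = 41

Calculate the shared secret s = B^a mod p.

Step 1: s = B^a mod p = 41^6 mod 61.
  41^1 mod 61 = 41
  41^2 mod 61 = (41 * 41) mod 61 = 34
  41^3 mod 61 = (34 * 41) mod 61 = 52
  41^4 mod 61 = (52 * 41) mod 61 = 58
  41^5 mod 61 = (58 * 41) mod 61 = 60
  41^6 mod 61 = (60 * 41) mod 61 = 20
Result: shared secret = 20.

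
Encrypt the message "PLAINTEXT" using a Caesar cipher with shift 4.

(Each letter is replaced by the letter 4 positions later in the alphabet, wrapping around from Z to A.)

Step 1: For each letter, shift forward by 4 positions (mod 26).
  P (position 15) -> position (15+4) mod 26 = 19 -> T
  L (position 11) -> position (11+4) mod 26 = 15 -> P
  A (position 0) -> position (0+4) mod 26 = 4 -> E
  I (position 8) -> position (8+4) mod 26 = 12 -> M
  N (position 13) -> position (13+4) mod 26 = 17 -> R
  T (position 19) -> position (19+4) mod 26 = 23 -> X
  E (position 4) -> position (4+4) mod 26 = 8 -> I
  X (position 23) -> position (23+4) mod 26 = 1 -> B
  T (position 19) -> position (19+4) mod 26 = 23 -> X
Result: TPEMRXIBX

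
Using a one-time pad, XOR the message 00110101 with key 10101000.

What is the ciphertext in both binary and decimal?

Step 1: Write out the XOR operation bit by bit:
  Message: 00110101
  Key:     10101000
  XOR:     10011101
Step 2: Convert to decimal: 10011101 = 157.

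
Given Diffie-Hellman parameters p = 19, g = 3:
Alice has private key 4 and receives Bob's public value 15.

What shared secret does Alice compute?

Step 1: s = B^a mod p = 15^4 mod 19.
  15^1 mod 19 = 15
  15^2 mod 19 = (15 * 15) mod 19 = 16
  15^3 mod 19 = (16 * 15) mod 19 = 12
  15^4 mod 19 = (12 * 15) mod 19 = 9
Result: shared secret = 9.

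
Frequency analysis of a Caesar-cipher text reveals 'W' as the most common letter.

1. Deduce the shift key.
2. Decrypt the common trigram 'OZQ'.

Step 1: In English, 'E' is the most frequent letter (12.7%).
Step 2: The most frequent ciphertext letter is 'W' (position 22).
Step 3: Shift = (22 - 4) mod 26 = 18.
Step 4: Decrypt 'OZQ' by shifting back 18:
  O -> W
  Z -> H
  Q -> Y
Step 5: 'OZQ' decrypts to 'WHY'.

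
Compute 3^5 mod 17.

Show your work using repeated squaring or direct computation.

Step 1: Compute 3^5 mod 17 step by step, reducing modulo 17 at each step.
  3^1 mod 17 = 3
  3^2 mod 17 = (3 * 3) mod 17 = 9
  3^3 mod 17 = (9 * 3) mod 17 = 10
  3^4 mod 17 = (10 * 3) mod 17 = 13
  3^5 mod 17 = (13 * 3) mod 17 = 5
Step 2: Result = 5.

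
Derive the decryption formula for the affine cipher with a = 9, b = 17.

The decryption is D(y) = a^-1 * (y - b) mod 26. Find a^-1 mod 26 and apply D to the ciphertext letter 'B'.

Step 1: Find a^-1, the modular inverse of 9 mod 26.
Step 2: We need 9 * a^-1 = 1 (mod 26).
Step 3: 9 * 3 = 27 = 1 * 26 + 1, so a^-1 = 3.
Step 4: D(y) = 3(y - 17) mod 26.
Step 5: Apply to 'B' (y = 1): D(1) = 3 * (1 - 17) mod 26 = 3 * -16 mod 26 = 4 -> 'E'.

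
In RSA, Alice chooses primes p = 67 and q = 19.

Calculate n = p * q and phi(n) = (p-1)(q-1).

Step 1: n = p * q = 67 * 19 = 1273.
Step 2: phi(n) = (p-1)(q-1) = 66 * 18 = 1188.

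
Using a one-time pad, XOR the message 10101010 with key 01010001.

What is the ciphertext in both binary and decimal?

Step 1: Write out the XOR operation bit by bit:
  Message: 10101010
  Key:     01010001
  XOR:     11111011
Step 2: Convert to decimal: 11111011 = 251.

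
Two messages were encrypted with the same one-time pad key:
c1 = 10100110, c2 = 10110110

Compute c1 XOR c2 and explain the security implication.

Step 1: c1 XOR c2 = (m1 XOR k) XOR (m2 XOR k).
Step 2: By XOR associativity/commutativity: = m1 XOR m2 XOR k XOR k = m1 XOR m2.
Step 3: 10100110 XOR 10110110 = 00010000 = 16.
Step 4: The key cancels out! An attacker learns m1 XOR m2 = 16, revealing the relationship between plaintexts.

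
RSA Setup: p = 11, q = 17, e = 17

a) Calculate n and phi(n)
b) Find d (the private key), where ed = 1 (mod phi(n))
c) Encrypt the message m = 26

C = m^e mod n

Step 1: n = 11 * 17 = 187.
Step 2: phi(n) = (11-1)(17-1) = 10 * 16 = 160.
Step 3: Find d = 17^(-1) mod 160 = 113.
  Verify: 17 * 113 = 1921 = 1 (mod 160).
Step 4: C = 26^17 mod 187 = 60.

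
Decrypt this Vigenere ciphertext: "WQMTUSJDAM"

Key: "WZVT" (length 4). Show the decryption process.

Step 1: Key 'WZVT' has length 4. Extended key: WZVTWZVTWZ
Step 2: Decrypt each position:
  W(22) - W(22) = 0 = A
  Q(16) - Z(25) = 17 = R
  M(12) - V(21) = 17 = R
  T(19) - T(19) = 0 = A
  U(20) - W(22) = 24 = Y
  S(18) - Z(25) = 19 = T
  J(9) - V(21) = 14 = O
  D(3) - T(19) = 10 = K
  A(0) - W(22) = 4 = E
  M(12) - Z(25) = 13 = N
Plaintext: ARRAYTOKEN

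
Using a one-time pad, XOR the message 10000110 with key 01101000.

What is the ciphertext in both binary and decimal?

Step 1: Write out the XOR operation bit by bit:
  Message: 10000110
  Key:     01101000
  XOR:     11101110
Step 2: Convert to decimal: 11101110 = 238.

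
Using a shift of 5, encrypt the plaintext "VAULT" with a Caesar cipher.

Step 1: For each letter, shift forward by 5 positions (mod 26).
  V (position 21) -> position (21+5) mod 26 = 0 -> A
  A (position 0) -> position (0+5) mod 26 = 5 -> F
  U (position 20) -> position (20+5) mod 26 = 25 -> Z
  L (position 11) -> position (11+5) mod 26 = 16 -> Q
  T (position 19) -> position (19+5) mod 26 = 24 -> Y
Result: AFZQY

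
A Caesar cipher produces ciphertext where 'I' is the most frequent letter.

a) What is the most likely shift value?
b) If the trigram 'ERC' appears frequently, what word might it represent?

Step 1: In English, 'E' is the most frequent letter (12.7%).
Step 2: The most frequent ciphertext letter is 'I' (position 8).
Step 3: Shift = (8 - 4) mod 26 = 4.
Step 4: Decrypt 'ERC' by shifting back 4:
  E -> A
  R -> N
  C -> Y
Step 5: 'ERC' decrypts to 'ANY'.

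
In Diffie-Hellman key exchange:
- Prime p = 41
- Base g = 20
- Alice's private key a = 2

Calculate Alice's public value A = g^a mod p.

Step 1: A = g^a mod p = 20^2 mod 41.
  20^1 mod 41 = 20
  20^2 mod 41 = (20 * 20) mod 41 = 31
Result: A = 31.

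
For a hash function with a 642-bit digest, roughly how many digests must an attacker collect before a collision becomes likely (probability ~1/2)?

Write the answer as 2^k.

Step 1: The birthday paradox gives collision probability ~50% after sqrt(2^n) = 2^(n/2) hashes.
Step 2: For 642-bit output: 2^(642/2) = 2^321.
Step 3: Approximately 2^321 hash computations needed.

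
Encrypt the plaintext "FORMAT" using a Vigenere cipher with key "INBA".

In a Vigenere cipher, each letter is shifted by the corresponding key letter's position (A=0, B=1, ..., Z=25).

Step 1: Repeat key to match plaintext length:
  Plaintext: FORMAT
  Key:       INBAIN
Step 2: Encrypt each letter:
  F(5) + I(8) = (5+8) mod 26 = 13 = N
  O(14) + N(13) = (14+13) mod 26 = 1 = B
  R(17) + B(1) = (17+1) mod 26 = 18 = S
  M(12) + A(0) = (12+0) mod 26 = 12 = M
  A(0) + I(8) = (0+8) mod 26 = 8 = I
  T(19) + N(13) = (19+13) mod 26 = 6 = G
Ciphertext: NBSMIG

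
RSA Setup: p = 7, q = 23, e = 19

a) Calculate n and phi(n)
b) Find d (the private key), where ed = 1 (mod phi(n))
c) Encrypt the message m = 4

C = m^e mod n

Step 1: n = 7 * 23 = 161.
Step 2: phi(n) = (7-1)(23-1) = 6 * 22 = 132.
Step 3: Find d = 19^(-1) mod 132 = 7.
  Verify: 19 * 7 = 133 = 1 (mod 132).
Step 4: C = 4^19 mod 161 = 32.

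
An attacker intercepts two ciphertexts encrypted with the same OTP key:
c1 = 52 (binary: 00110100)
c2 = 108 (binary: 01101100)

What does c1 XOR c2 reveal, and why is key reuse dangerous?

Step 1: c1 XOR c2 = (m1 XOR k) XOR (m2 XOR k).
Step 2: By XOR associativity/commutativity: = m1 XOR m2 XOR k XOR k = m1 XOR m2.
Step 3: 00110100 XOR 01101100 = 01011000 = 88.
Step 4: The key cancels out! An attacker learns m1 XOR m2 = 88, revealing the relationship between plaintexts.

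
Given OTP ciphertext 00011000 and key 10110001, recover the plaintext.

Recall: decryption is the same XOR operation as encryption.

Step 1: XOR ciphertext with key:
  Ciphertext: 00011000
  Key:        10110001
  XOR:        10101001
Step 2: Plaintext = 10101001 = 169 in decimal.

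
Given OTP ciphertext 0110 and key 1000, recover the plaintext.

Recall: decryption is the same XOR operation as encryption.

Step 1: XOR ciphertext with key:
  Ciphertext: 0110
  Key:        1000
  XOR:        1110
Step 2: Plaintext = 1110 = 14 in decimal.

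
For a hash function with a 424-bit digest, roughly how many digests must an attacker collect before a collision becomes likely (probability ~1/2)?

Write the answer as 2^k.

Step 1: The birthday paradox gives collision probability ~50% after sqrt(2^n) = 2^(n/2) hashes.
Step 2: For 424-bit output: 2^(424/2) = 2^212.
Step 3: Approximately 2^212 hash computations needed.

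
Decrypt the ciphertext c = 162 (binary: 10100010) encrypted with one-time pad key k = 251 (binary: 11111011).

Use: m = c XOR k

Step 1: XOR ciphertext with key:
  Ciphertext: 10100010
  Key:        11111011
  XOR:        01011001
Step 2: Plaintext = 01011001 = 89 in decimal.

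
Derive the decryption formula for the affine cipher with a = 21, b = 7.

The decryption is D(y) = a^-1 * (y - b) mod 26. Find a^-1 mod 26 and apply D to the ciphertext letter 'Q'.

Step 1: Find a^-1, the modular inverse of 21 mod 26.
Step 2: We need 21 * a^-1 = 1 (mod 26).
Step 3: 21 * 5 = 105 = 4 * 26 + 1, so a^-1 = 5.
Step 4: D(y) = 5(y - 7) mod 26.
Step 5: Apply to 'Q' (y = 16): D(16) = 5 * (16 - 7) mod 26 = 5 * 9 mod 26 = 19 -> 'T'.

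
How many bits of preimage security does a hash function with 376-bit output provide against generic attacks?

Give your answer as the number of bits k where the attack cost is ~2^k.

Step 1: The hash has a 376-bit output.
Step 2: Preimage resistance means: given a digest h(x), it should be infeasible to find any input that hashes to it.
With a 376-bit output there are 2^376 possible digests, so a generic brute-force preimage search costs about 2^376 evaluations.
Step 3: Security level = 376 bits.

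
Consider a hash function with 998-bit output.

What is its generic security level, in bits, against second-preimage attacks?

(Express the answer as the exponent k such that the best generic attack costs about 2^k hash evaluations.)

Step 1: The hash has a 998-bit output.
Step 2: Second-preimage resistance means: given a specific input x, it should be infeasible to find a different y with h(y) = h(x).
With a 998-bit output, a generic search for a second preimage costs about 2^998 evaluations (each trial matches the fixed target with probability 2^-998).
Step 3: Security level = 998 bits.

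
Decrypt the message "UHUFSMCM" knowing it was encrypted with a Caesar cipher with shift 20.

Step 1: Reverse the shift by subtracting 20 from each letter position.
  U (position 20) -> position (20-20) mod 26 = 0 -> A
  H (position 7) -> position (7-20) mod 26 = 13 -> N
  U (position 20) -> position (20-20) mod 26 = 0 -> A
  F (position 5) -> position (5-20) mod 26 = 11 -> L
  S (position 18) -> position (18-20) mod 26 = 24 -> Y
  M (position 12) -> position (12-20) mod 26 = 18 -> S
  C (position 2) -> position (2-20) mod 26 = 8 -> I
  M (position 12) -> position (12-20) mod 26 = 18 -> S
Decrypted message: ANALYSIS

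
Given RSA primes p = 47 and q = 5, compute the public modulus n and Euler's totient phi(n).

Step 1: n = p * q = 47 * 5 = 235.
Step 2: phi(n) = (p-1)(q-1) = 46 * 4 = 184.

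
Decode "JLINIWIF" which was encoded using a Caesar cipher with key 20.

Step 1: Reverse the shift by subtracting 20 from each letter position.
  J (position 9) -> position (9-20) mod 26 = 15 -> P
  L (position 11) -> position (11-20) mod 26 = 17 -> R
  I (position 8) -> position (8-20) mod 26 = 14 -> O
  N (position 13) -> position (13-20) mod 26 = 19 -> T
  I (position 8) -> position (8-20) mod 26 = 14 -> O
  W (position 22) -> position (22-20) mod 26 = 2 -> C
  I (position 8) -> position (8-20) mod 26 = 14 -> O
  F (position 5) -> position (5-20) mod 26 = 11 -> L
Decrypted message: PROTOCOL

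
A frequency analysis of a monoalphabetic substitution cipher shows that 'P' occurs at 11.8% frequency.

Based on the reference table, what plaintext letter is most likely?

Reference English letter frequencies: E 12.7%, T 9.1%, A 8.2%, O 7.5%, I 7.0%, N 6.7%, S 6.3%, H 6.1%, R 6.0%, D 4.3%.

Step 1: The observed frequency is 11.8%.
Step 2: Compare with English frequencies:
  E: 12.7% (difference: 0.9%) <-- closest
  T: 9.1% (difference: 2.7%)
  A: 8.2% (difference: 3.6%)
  O: 7.5% (difference: 4.3%)
  I: 7.0% (difference: 4.8%)
  N: 6.7% (difference: 5.1%)
  S: 6.3% (difference: 5.5%)
  H: 6.1% (difference: 5.7%)
  R: 6.0% (difference: 5.8%)
  D: 4.3% (difference: 7.5%)
Step 3: 'P' most likely represents 'E' (frequency 12.7%).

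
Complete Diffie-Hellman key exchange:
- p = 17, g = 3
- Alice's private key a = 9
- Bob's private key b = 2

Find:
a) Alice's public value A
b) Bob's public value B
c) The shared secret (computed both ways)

Step 1: A = g^a mod p = 3^9 mod 17 = 14.
Step 2: B = g^b mod p = 3^2 mod 17 = 9.
Step 3: Alice computes s = B^a mod p = 9^9 mod 17 = 9.
Step 4: Bob computes s = A^b mod p = 14^2 mod 17 = 9.
Both sides agree: shared secret = 9.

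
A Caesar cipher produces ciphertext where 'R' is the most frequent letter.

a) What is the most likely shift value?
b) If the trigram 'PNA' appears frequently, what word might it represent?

Step 1: In English, 'E' is the most frequent letter (12.7%).
Step 2: The most frequent ciphertext letter is 'R' (position 17).
Step 3: Shift = (17 - 4) mod 26 = 13.
Step 4: Decrypt 'PNA' by shifting back 13:
  P -> C
  N -> A
  A -> N
Step 5: 'PNA' decrypts to 'CAN'.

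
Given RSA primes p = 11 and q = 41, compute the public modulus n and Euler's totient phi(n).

Step 1: n = p * q = 11 * 41 = 451.
Step 2: phi(n) = (p-1)(q-1) = 10 * 40 = 400.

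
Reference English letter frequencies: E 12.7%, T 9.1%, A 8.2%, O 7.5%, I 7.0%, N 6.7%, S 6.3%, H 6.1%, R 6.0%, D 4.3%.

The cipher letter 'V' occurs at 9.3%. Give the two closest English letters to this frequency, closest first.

Step 1: Observed frequency of 'V' is 9.3%.
Step 2: Compute distances to each reference frequency and sort:
  T (9.1%): difference = 0.2% <-- BEST
  A (8.2%): difference = 1.1% <-- RUNNER-UP
  O (7.5%): difference = 1.8%
  I (7.0%): difference = 2.3%
  N (6.7%): difference = 2.6%
Step 3: Most likely is 'T' (9.1%, diff 0.2%); second most likely is 'A' (8.2%, diff 1.1%).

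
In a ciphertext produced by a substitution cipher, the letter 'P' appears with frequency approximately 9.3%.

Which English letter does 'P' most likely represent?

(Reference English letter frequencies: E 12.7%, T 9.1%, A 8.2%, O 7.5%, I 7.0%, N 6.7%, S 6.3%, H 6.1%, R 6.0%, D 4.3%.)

Step 1: The observed frequency is 9.3%.
Step 2: Compare with English frequencies:
  E: 12.7% (difference: 3.4%)
  T: 9.1% (difference: 0.2%) <-- closest
  A: 8.2% (difference: 1.1%)
  O: 7.5% (difference: 1.8%)
  I: 7.0% (difference: 2.3%)
  N: 6.7% (difference: 2.6%)
  S: 6.3% (difference: 3.0%)
  H: 6.1% (difference: 3.2%)
  R: 6.0% (difference: 3.3%)
  D: 4.3% (difference: 5.0%)
Step 3: 'P' most likely represents 'T' (frequency 9.1%).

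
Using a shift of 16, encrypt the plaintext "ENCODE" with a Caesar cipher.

Step 1: For each letter, shift forward by 16 positions (mod 26).
  E (position 4) -> position (4+16) mod 26 = 20 -> U
  N (position 13) -> position (13+16) mod 26 = 3 -> D
  C (position 2) -> position (2+16) mod 26 = 18 -> S
  O (position 14) -> position (14+16) mod 26 = 4 -> E
  D (position 3) -> position (3+16) mod 26 = 19 -> T
  E (position 4) -> position (4+16) mod 26 = 20 -> U
Result: UDSETU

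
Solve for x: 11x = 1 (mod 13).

Step 1: We need x such that 11 * x = 1 (mod 13).
Step 2: Using the extended Euclidean algorithm or trial:
  11 * 6 = 66 = 5 * 13 + 1.
Step 3: Since 66 mod 13 = 1, the inverse is x = 6.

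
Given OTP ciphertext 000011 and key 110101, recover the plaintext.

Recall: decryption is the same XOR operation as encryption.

Step 1: XOR ciphertext with key:
  Ciphertext: 000011
  Key:        110101
  XOR:        110110
Step 2: Plaintext = 110110 = 54 in decimal.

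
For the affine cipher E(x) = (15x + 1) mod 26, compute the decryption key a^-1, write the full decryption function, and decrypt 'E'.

Step 1: Find a^-1, the modular inverse of 15 mod 26.
Step 2: We need 15 * a^-1 = 1 (mod 26).
Step 3: 15 * 7 = 105 = 4 * 26 + 1, so a^-1 = 7.
Step 4: D(y) = 7(y - 1) mod 26.
Step 5: Apply to 'E' (y = 4): D(4) = 7 * (4 - 1) mod 26 = 7 * 3 mod 26 = 21 -> 'V'.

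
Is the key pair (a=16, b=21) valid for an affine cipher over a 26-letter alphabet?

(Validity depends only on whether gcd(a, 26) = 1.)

Step 1: Compute gcd(16, 26).
Step 2: gcd(16, 26) = 2.
Since gcd = 2 != 1, 16 shares a common factor with 26, so it cannot be used.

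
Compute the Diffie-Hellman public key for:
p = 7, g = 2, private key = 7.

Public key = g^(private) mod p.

Step 1: A = g^a mod p = 2^7 mod 7.
  2^1 mod 7 = 2
  2^2 mod 7 = (2 * 2) mod 7 = 4
  2^3 mod 7 = (4 * 2) mod 7 = 1
  2^4 mod 7 = (1 * 2) mod 7 = 2
  2^5 mod 7 = (2 * 2) mod 7 = 4
  2^6 mod 7 = (4 * 2) mod 7 = 1
  2^7 mod 7 = (1 * 2) mod 7 = 2
Result: A = 2.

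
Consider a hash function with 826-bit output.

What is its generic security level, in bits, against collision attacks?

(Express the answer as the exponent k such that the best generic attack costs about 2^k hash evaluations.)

Step 1: The hash has a 826-bit output.
Step 2: Collision resistance means it should be infeasible to find any x != y with h(x) = h(y).
By the birthday bound, a generic collision search succeeds after about sqrt(2^826) = 2^(826/2) = 2^413 evaluations.
Step 3: Security level = 413 bits.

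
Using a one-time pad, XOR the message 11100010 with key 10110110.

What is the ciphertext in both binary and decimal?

Step 1: Write out the XOR operation bit by bit:
  Message: 11100010
  Key:     10110110
  XOR:     01010100
Step 2: Convert to decimal: 01010100 = 84.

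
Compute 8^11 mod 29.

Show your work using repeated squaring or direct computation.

Step 1: Compute 8^11 mod 29 step by step, reducing modulo 29 at each step.
  8^1 mod 29 = 8
  8^2 mod 29 = (8 * 8) mod 29 = 6
  8^3 mod 29 = (6 * 8) mod 29 = 19
  8^4 mod 29 = (19 * 8) mod 29 = 7
  8^5 mod 29 = (7 * 8) mod 29 = 27
  8^6 mod 29 = (27 * 8) mod 29 = 13
  8^7 mod 29 = (13 * 8) mod 29 = 17
  8^8 mod 29 = (17 * 8) mod 29 = 20
  8^9 mod 29 = (20 * 8) mod 29 = 15
  8^10 mod 29 = (15 * 8) mod 29 = 4
  8^11 mod 29 = (4 * 8) mod 29 = 3
Step 2: Result = 3.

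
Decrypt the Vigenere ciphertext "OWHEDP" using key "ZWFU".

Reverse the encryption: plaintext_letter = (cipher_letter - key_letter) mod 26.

Step 1: Extend key: ZWFUZW
Step 2: Decrypt each letter (c - k) mod 26:
  O(14) - Z(25) = (14-25) mod 26 = 15 = P
  W(22) - W(22) = (22-22) mod 26 = 0 = A
  H(7) - F(5) = (7-5) mod 26 = 2 = C
  E(4) - U(20) = (4-20) mod 26 = 10 = K
  D(3) - Z(25) = (3-25) mod 26 = 4 = E
  P(15) - W(22) = (15-22) mod 26 = 19 = T
Plaintext: PACKET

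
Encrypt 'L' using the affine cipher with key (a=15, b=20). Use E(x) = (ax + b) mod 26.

Step 1: Convert 'L' to number: x = 11.
Step 2: E(11) = (15 * 11 + 20) mod 26 = 185 mod 26 = 3.
Step 3: Convert 3 back to letter: D.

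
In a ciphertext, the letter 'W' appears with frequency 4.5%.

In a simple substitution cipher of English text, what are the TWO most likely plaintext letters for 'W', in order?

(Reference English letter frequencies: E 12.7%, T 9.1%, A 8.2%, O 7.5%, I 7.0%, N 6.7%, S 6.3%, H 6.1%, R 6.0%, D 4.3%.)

Step 1: Observed frequency of 'W' is 4.5%.
Step 2: Compute distances to each reference frequency and sort:
  D (4.3%): difference = 0.2% <-- BEST
  R (6.0%): difference = 1.5% <-- RUNNER-UP
  H (6.1%): difference = 1.6%
  S (6.3%): difference = 1.8%
  N (6.7%): difference = 2.2%
Step 3: Most likely is 'D' (4.3%, diff 0.2%); second most likely is 'R' (6.0%, diff 1.5%).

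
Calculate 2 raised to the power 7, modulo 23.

Step 1: Compute 2^7 mod 23 step by step, reducing modulo 23 at each step.
  2^1 mod 23 = 2
  2^2 mod 23 = (2 * 2) mod 23 = 4
  2^3 mod 23 = (4 * 2) mod 23 = 8
  2^4 mod 23 = (8 * 2) mod 23 = 16
  2^5 mod 23 = (16 * 2) mod 23 = 9
  2^6 mod 23 = (9 * 2) mod 23 = 18
  2^7 mod 23 = (18 * 2) mod 23 = 13
Step 2: Result = 13.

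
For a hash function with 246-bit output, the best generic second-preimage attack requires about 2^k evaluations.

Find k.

Step 1: The hash has a 246-bit output.
Step 2: Second-preimage resistance means: given a specific input x, it should be infeasible to find a different y with h(y) = h(x).
With a 246-bit output, a generic search for a second preimage costs about 2^246 evaluations (each trial matches the fixed target with probability 2^-246).
Step 3: Security level = 246 bits.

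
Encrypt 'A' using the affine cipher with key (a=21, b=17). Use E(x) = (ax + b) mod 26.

Step 1: Convert 'A' to number: x = 0.
Step 2: E(0) = (21 * 0 + 17) mod 26 = 17 mod 26 = 17.
Step 3: Convert 17 back to letter: R.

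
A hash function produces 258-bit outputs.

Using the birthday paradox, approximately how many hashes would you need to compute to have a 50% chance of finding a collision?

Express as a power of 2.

Step 1: The birthday paradox gives collision probability ~50% after sqrt(2^n) = 2^(n/2) hashes.
Step 2: For 258-bit output: 2^(258/2) = 2^129.
Step 3: Approximately 2^129 hash computations needed.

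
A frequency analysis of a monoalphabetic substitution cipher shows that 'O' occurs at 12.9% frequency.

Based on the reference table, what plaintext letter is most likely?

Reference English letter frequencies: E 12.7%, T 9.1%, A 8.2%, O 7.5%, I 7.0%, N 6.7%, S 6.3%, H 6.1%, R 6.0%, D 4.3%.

Step 1: The observed frequency is 12.9%.
Step 2: Compare with English frequencies:
  E: 12.7% (difference: 0.2%) <-- closest
  T: 9.1% (difference: 3.8%)
  A: 8.2% (difference: 4.7%)
  O: 7.5% (difference: 5.4%)
  I: 7.0% (difference: 5.9%)
  N: 6.7% (difference: 6.2%)
  S: 6.3% (difference: 6.6%)
  H: 6.1% (difference: 6.8%)
  R: 6.0% (difference: 6.9%)
  D: 4.3% (difference: 8.6%)
Step 3: 'O' most likely represents 'E' (frequency 12.7%).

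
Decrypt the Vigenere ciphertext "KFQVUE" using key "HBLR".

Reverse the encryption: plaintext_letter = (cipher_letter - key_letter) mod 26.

Step 1: Extend key: HBLRHB
Step 2: Decrypt each letter (c - k) mod 26:
  K(10) - H(7) = (10-7) mod 26 = 3 = D
  F(5) - B(1) = (5-1) mod 26 = 4 = E
  Q(16) - L(11) = (16-11) mod 26 = 5 = F
  V(21) - R(17) = (21-17) mod 26 = 4 = E
  U(20) - H(7) = (20-7) mod 26 = 13 = N
  E(4) - B(1) = (4-1) mod 26 = 3 = D
Plaintext: DEFEND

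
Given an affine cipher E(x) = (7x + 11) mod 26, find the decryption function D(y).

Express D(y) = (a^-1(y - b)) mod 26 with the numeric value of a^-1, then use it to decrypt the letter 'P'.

Step 1: Find a^-1, the modular inverse of 7 mod 26.
Step 2: We need 7 * a^-1 = 1 (mod 26).
Step 3: 7 * 15 = 105 = 4 * 26 + 1, so a^-1 = 15.
Step 4: D(y) = 15(y - 11) mod 26.
Step 5: Apply to 'P' (y = 15): D(15) = 15 * (15 - 11) mod 26 = 15 * 4 mod 26 = 8 -> 'I'.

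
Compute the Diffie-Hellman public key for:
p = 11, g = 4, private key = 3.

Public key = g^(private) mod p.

Step 1: A = g^a mod p = 4^3 mod 11.
  4^1 mod 11 = 4
  4^2 mod 11 = (4 * 4) mod 11 = 5
  4^3 mod 11 = (5 * 4) mod 11 = 9
Result: A = 9.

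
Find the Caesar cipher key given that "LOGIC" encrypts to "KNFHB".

Step 1: Compare first letters: L (position 11) -> K (position 10).
Step 2: Shift = (10 - 11) mod 26 = 25.
The shift value is 25.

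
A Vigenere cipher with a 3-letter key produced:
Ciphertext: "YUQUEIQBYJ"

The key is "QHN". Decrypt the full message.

Step 1: Key 'QHN' has length 3. Extended key: QHNQHNQHNQ
Step 2: Decrypt each position:
  Y(24) - Q(16) = 8 = I
  U(20) - H(7) = 13 = N
  Q(16) - N(13) = 3 = D
  U(20) - Q(16) = 4 = E
  E(4) - H(7) = 23 = X
  I(8) - N(13) = 21 = V
  Q(16) - Q(16) = 0 = A
  B(1) - H(7) = 20 = U
  Y(24) - N(13) = 11 = L
  J(9) - Q(16) = 19 = T
Plaintext: INDEXVAULT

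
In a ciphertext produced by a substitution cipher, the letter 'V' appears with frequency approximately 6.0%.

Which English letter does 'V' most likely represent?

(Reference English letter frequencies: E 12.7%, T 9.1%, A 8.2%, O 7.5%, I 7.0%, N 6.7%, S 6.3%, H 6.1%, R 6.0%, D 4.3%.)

Step 1: The observed frequency is 6.0%.
Step 2: Compare with English frequencies:
  E: 12.7% (difference: 6.7%)
  T: 9.1% (difference: 3.1%)
  A: 8.2% (difference: 2.2%)
  O: 7.5% (difference: 1.5%)
  I: 7.0% (difference: 1.0%)
  N: 6.7% (difference: 0.7%)
  S: 6.3% (difference: 0.3%)
  H: 6.1% (difference: 0.1%)
  R: 6.0% (difference: 0.0%) <-- closest
  D: 4.3% (difference: 1.7%)
Step 3: 'V' most likely represents 'R' (frequency 6.0%).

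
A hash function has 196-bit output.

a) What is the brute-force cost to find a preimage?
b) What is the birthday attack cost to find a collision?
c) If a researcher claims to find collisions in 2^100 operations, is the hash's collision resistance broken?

Step 1: Preimage resistance requires brute-force of 2^196 operations.
Step 2: Collision resistance (birthday bound) = 2^(196/2) = 2^98.
Step 3: The claimed attack costs 2^100 operations.
Step 4: Since 2^100 >= 2^98, the claimed attack is no faster than the generic birthday attack, so this does not break collision resistance.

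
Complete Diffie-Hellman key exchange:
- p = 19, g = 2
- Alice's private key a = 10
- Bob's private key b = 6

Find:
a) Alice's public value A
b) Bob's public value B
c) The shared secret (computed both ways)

Step 1: A = g^a mod p = 2^10 mod 19 = 17.
Step 2: B = g^b mod p = 2^6 mod 19 = 7.
Step 3: Alice computes s = B^a mod p = 7^10 mod 19 = 7.
Step 4: Bob computes s = A^b mod p = 17^6 mod 19 = 7.
Both sides agree: shared secret = 7.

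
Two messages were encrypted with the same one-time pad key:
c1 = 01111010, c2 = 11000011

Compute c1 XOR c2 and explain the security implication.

Step 1: c1 XOR c2 = (m1 XOR k) XOR (m2 XOR k).
Step 2: By XOR associativity/commutativity: = m1 XOR m2 XOR k XOR k = m1 XOR m2.
Step 3: 01111010 XOR 11000011 = 10111001 = 185.
Step 4: The key cancels out! An attacker learns m1 XOR m2 = 185, revealing the relationship between plaintexts.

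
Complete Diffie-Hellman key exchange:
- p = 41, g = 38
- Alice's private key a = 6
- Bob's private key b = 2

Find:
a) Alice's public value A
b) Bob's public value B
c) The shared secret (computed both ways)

Step 1: A = g^a mod p = 38^6 mod 41 = 32.
Step 2: B = g^b mod p = 38^2 mod 41 = 9.
Step 3: Alice computes s = B^a mod p = 9^6 mod 41 = 40.
Step 4: Bob computes s = A^b mod p = 32^2 mod 41 = 40.
Both sides agree: shared secret = 40.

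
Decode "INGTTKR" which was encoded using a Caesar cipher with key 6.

Step 1: Reverse the shift by subtracting 6 from each letter position.
  I (position 8) -> position (8-6) mod 26 = 2 -> C
  N (position 13) -> position (13-6) mod 26 = 7 -> H
  G (position 6) -> position (6-6) mod 26 = 0 -> A
  T (position 19) -> position (19-6) mod 26 = 13 -> N
  T (position 19) -> position (19-6) mod 26 = 13 -> N
  K (position 10) -> position (10-6) mod 26 = 4 -> E
  R (position 17) -> position (17-6) mod 26 = 11 -> L
Decrypted message: CHANNEL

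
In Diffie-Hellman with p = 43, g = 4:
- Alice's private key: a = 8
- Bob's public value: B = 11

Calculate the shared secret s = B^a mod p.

Step 1: s = B^a mod p = 11^8 mod 43.
  11^1 mod 43 = 11
  11^2 mod 43 = (11 * 11) mod 43 = 35
  11^3 mod 43 = (35 * 11) mod 43 = 41
  11^4 mod 43 = (41 * 11) mod 43 = 21
  11^5 mod 43 = (21 * 11) mod 43 = 16
  11^6 mod 43 = (16 * 11) mod 43 = 4
  11^7 mod 43 = (4 * 11) mod 43 = 1
  11^8 mod 43 = (1 * 11) mod 43 = 11
Result: shared secret = 11.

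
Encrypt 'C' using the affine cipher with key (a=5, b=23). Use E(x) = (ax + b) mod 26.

Step 1: Convert 'C' to number: x = 2.
Step 2: E(2) = (5 * 2 + 23) mod 26 = 33 mod 26 = 7.
Step 3: Convert 7 back to letter: H.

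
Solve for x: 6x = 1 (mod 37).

Step 1: We need x such that 6 * x = 1 (mod 37).
Step 2: Using the extended Euclidean algorithm or trial:
  6 * 31 = 186 = 5 * 37 + 1.
Step 3: Since 186 mod 37 = 1, the inverse is x = 31.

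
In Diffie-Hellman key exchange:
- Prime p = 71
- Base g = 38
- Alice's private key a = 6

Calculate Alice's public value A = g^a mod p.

Step 1: A = g^a mod p = 38^6 mod 71.
  38^1 mod 71 = 38
  38^2 mod 71 = (38 * 38) mod 71 = 24
  38^3 mod 71 = (24 * 38) mod 71 = 60
  38^4 mod 71 = (60 * 38) mod 71 = 8
  38^5 mod 71 = (8 * 38) mod 71 = 20
  38^6 mod 71 = (20 * 38) mod 71 = 50
Result: A = 50.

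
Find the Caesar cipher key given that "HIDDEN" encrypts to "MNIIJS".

Step 1: Compare first letters: H (position 7) -> M (position 12).
Step 2: Shift = (12 - 7) mod 26 = 5.
The shift value is 5.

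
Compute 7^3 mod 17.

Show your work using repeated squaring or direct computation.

Step 1: Compute 7^3 mod 17 step by step, reducing modulo 17 at each step.
  7^1 mod 17 = 7
  7^2 mod 17 = (7 * 7) mod 17 = 15
  7^3 mod 17 = (15 * 7) mod 17 = 3
Step 2: Result = 3.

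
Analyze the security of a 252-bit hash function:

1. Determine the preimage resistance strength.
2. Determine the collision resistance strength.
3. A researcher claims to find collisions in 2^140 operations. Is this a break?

Step 1: Preimage resistance requires brute-force of 2^252 operations.
Step 2: Collision resistance (birthday bound) = 2^(252/2) = 2^126.
Step 3: The claimed attack costs 2^140 operations.
Step 4: Since 2^140 >= 2^126, the claimed attack is no faster than the generic birthday attack, so this does not break collision resistance.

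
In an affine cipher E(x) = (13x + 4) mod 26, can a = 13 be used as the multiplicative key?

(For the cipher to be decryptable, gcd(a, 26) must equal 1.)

Step 1: Compute gcd(13, 26).
Step 2: gcd(13, 26) = 13.
Since gcd = 13 != 1, 13 shares a common factor with 26, so it cannot be used.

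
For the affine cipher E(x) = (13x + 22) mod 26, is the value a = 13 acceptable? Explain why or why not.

Step 1: Compute gcd(13, 26).
Step 2: gcd(13, 26) = 13.
Since gcd = 13 != 1, 13 shares a common factor with 26, so it cannot be used.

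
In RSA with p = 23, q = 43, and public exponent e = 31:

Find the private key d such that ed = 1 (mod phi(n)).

Step 1: n = 23 * 43 = 989.
Step 2: phi(n) = 22 * 42 = 924.
Step 3: Find d such that 31 * d = 1 (mod 924).
Step 4: d = 31^(-1) mod 924 = 775.
Verification: 31 * 775 = 24025 = 26 * 924 + 1.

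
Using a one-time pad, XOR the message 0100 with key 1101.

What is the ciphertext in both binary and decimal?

Step 1: Write out the XOR operation bit by bit:
  Message: 0100
  Key:     1101
  XOR:     1001
Step 2: Convert to decimal: 1001 = 9.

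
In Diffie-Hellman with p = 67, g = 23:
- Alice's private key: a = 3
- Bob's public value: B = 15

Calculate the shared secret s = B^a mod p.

Step 1: s = B^a mod p = 15^3 mod 67.
  15^1 mod 67 = 15
  15^2 mod 67 = (15 * 15) mod 67 = 24
  15^3 mod 67 = (24 * 15) mod 67 = 25
Result: shared secret = 25.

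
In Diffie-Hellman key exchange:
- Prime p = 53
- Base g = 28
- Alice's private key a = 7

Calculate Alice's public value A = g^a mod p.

Step 1: A = g^a mod p = 28^7 mod 53.
  28^1 mod 53 = 28
  28^2 mod 53 = (28 * 28) mod 53 = 42
  28^3 mod 53 = (42 * 28) mod 53 = 10
  28^4 mod 53 = (10 * 28) mod 53 = 15
  28^5 mod 53 = (15 * 28) mod 53 = 49
  28^6 mod 53 = (49 * 28) mod 53 = 47
  28^7 mod 53 = (47 * 28) mod 53 = 44
Result: A = 44.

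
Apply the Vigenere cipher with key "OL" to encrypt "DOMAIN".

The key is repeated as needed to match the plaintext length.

Step 1: Repeat key to match plaintext length:
  Plaintext: DOMAIN
  Key:       OLOLOL
Step 2: Encrypt each letter:
  D(3) + O(14) = (3+14) mod 26 = 17 = R
  O(14) + L(11) = (14+11) mod 26 = 25 = Z
  M(12) + O(14) = (12+14) mod 26 = 0 = A
  A(0) + L(11) = (0+11) mod 26 = 11 = L
  I(8) + O(14) = (8+14) mod 26 = 22 = W
  N(13) + L(11) = (13+11) mod 26 = 24 = Y
Ciphertext: RZALWY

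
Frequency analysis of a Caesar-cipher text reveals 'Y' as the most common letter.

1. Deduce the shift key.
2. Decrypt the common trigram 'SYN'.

Step 1: In English, 'E' is the most frequent letter (12.7%).
Step 2: The most frequent ciphertext letter is 'Y' (position 24).
Step 3: Shift = (24 - 4) mod 26 = 20.
Step 4: Decrypt 'SYN' by shifting back 20:
  S -> Y
  Y -> E
  N -> T
Step 5: 'SYN' decrypts to 'YET'.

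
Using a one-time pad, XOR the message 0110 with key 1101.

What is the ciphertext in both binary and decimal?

Step 1: Write out the XOR operation bit by bit:
  Message: 0110
  Key:     1101
  XOR:     1011
Step 2: Convert to decimal: 1011 = 11.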